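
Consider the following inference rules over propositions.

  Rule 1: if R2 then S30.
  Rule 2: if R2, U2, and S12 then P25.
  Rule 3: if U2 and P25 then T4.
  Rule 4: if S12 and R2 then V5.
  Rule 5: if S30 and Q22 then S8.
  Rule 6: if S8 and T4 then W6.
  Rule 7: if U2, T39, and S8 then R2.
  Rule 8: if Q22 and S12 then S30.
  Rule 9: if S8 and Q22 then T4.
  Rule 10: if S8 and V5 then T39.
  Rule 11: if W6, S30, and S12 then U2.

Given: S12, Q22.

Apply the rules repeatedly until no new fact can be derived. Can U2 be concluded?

From Q22 and S12, Rule 8 gives S30.
S30 and Q22 hold, so S8 follows (Rule 5).
S8 and Q22 hold, so T4 follows (Rule 9).
From S8 and T4, Rule 6 gives W6.
From W6, S30, and S12, Rule 11 gives U2.

Yes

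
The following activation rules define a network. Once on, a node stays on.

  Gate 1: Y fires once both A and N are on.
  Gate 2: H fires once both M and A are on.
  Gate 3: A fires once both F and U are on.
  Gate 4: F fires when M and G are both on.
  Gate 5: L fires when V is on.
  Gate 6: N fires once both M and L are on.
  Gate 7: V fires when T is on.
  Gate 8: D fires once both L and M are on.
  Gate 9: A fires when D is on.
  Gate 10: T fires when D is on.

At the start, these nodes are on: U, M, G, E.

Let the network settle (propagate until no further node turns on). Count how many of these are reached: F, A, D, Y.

2

M and G are on, so F fires (Gate 4).
Gate 3: F and U on → A on.
F: reached.
A: reached.
D would need L and M (Gate 8), but L never turns on.
Y would need A and N (Gate 1), but N never turns on.
Reached: F and A — 2 of the 4.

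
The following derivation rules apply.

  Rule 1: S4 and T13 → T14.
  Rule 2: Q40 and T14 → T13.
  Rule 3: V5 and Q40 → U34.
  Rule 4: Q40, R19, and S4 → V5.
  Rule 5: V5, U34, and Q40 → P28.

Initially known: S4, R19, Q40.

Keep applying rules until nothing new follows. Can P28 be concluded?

Yes

From Q40, R19, and S4, Rule 4 gives V5.
V5 and Q40 hold, so U34 follows (Rule 3).
From V5, U34, and Q40, Rule 5 gives P28.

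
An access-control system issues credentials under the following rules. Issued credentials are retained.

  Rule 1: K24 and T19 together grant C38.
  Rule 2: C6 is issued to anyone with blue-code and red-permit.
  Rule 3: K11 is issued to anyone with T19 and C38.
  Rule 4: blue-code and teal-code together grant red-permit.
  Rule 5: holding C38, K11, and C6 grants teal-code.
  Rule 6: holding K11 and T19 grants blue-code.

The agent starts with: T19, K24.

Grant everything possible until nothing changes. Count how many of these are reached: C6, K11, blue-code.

Holding K24 and T19 grants C38 (Rule 1).
Holding T19 and C38 grants K11 (Rule 3).
Holding K11 and T19 grants blue-code (Rule 6).
C6 would need blue-code and red-permit (Rule 2), but red-permit is never granted.
K11: reached.
blue-code: reached.
Reached: K11 and blue-code — 2 of the 3.

2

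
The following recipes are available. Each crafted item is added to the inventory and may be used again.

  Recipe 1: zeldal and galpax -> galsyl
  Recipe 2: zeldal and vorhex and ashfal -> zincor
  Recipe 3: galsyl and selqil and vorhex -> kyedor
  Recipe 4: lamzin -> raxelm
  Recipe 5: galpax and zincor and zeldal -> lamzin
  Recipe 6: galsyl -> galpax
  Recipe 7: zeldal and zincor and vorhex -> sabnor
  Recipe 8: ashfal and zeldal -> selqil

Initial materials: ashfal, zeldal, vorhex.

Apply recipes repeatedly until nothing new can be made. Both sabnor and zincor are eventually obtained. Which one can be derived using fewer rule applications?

zincor

zincor: Using Recipe 2, zeldal, vorhex, and ashfal make zincor. [1 rule application]
sabnor: zeldal and vorhex and ashfal -> zincor (Recipe 2). zeldal and zincor and vorhex -> sabnor (Recipe 7). [2 rule applications]
zincor needs fewer.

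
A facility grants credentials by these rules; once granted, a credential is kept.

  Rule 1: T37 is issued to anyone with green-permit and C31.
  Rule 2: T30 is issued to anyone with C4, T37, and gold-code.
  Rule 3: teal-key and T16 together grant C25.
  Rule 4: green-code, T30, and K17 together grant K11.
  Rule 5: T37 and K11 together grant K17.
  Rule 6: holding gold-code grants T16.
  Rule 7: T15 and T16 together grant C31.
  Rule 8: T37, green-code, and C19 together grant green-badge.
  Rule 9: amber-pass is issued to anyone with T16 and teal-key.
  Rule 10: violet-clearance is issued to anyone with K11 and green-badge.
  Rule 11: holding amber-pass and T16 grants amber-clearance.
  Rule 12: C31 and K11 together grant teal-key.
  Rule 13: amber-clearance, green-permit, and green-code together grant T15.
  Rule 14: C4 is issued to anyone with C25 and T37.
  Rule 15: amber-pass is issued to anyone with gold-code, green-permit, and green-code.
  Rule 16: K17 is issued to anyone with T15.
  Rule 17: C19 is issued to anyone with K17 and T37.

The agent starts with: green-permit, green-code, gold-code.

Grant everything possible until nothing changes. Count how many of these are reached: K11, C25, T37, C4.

1

Holding gold-code grants T16 (Rule 6).
Holding gold-code, green-permit, and green-code grants amber-pass (Rule 15).
Holding amber-pass and T16 grants amber-clearance (Rule 11).
Holding amber-clearance, green-permit, and green-code grants T15 (Rule 13).
Holding T15 and T16 grants C31 (Rule 7).
Holding green-permit and C31 grants T37 (Rule 1).
K11 would need green-code, T30, and K17 (Rule 4), but T30 is never granted.
C25 would need teal-key and T16 (Rule 3), but teal-key is never granted.
T37: reached.
C4 would need C25 and T37 (Rule 14), but C25 is never granted.
Reached: T37 — 1 of the 4.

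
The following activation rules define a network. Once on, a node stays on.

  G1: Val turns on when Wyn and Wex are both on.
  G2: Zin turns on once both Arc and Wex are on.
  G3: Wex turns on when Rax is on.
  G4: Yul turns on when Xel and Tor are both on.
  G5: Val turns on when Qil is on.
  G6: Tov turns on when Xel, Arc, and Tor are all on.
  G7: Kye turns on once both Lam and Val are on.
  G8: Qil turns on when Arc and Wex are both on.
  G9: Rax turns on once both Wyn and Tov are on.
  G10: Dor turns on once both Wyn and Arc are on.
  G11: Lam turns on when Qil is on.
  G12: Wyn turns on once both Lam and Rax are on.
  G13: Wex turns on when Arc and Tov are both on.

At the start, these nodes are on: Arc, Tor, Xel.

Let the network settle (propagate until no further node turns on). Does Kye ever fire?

Xel, Arc, and Tor are on, so Tov turns on (G6).
Arc and Tov are on, so Wex turns on (G13).
Arc and Wex are on, so Qil turns on (G8).
G11: Qil on → Lam on.
Qil is on, so Val turns on (G5).
Lam and Val are on, so Kye turns on (G7).

Yes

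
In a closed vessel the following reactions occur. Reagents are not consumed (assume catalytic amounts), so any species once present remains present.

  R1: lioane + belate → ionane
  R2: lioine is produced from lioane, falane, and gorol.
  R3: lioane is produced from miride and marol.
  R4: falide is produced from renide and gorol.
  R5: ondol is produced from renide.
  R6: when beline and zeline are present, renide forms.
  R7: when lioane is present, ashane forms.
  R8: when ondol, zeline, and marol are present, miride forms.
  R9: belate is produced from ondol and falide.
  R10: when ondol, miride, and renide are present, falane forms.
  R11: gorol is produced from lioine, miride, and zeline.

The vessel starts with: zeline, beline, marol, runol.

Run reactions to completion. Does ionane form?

ionane would need lioane and belate (R1), but belate never forms.

No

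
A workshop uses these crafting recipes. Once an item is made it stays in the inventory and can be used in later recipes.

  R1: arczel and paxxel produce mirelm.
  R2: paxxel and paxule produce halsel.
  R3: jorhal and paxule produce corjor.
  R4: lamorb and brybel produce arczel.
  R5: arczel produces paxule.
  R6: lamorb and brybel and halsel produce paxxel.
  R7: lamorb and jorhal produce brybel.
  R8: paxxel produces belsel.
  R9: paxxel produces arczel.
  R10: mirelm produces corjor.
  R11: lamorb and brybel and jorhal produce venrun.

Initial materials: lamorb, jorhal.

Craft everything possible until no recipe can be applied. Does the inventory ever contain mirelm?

mirelm would need arczel and paxxel (R1), but paxxel is never obtained.

No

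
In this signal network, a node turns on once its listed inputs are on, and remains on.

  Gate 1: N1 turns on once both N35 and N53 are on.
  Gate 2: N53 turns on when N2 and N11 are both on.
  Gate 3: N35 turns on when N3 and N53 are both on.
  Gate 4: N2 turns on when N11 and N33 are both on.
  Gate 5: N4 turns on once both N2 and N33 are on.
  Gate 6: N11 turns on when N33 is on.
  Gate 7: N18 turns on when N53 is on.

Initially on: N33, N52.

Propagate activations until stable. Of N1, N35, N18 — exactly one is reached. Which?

N18

Gate 6: N33 on → N11 on.
Gate 4: N11 and N33 on → N2 on.
Gate 2: N2 and N11 on → N53 on.
Gate 7: N53 on → N18 on.
N1 would need N35 and N53 (Gate 1), but N35 never turns on. N35 would need N3 and N53 (Gate 3), but N3 never turns on.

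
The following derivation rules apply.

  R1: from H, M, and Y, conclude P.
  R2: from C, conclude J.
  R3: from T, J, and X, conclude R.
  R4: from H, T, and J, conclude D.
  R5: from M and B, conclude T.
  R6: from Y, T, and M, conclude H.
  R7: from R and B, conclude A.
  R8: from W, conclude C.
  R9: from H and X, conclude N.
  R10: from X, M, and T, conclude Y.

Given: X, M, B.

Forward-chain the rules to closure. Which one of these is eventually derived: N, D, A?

N

From M and B, R5 gives T.
From X, M, and T, R10 gives Y.
Y, T, and M hold, so H follows (R6).
H and X hold, so N follows (R9).
D would need H, T, and J (R4), but J is never established. A would need R and B (R7), but R is never established.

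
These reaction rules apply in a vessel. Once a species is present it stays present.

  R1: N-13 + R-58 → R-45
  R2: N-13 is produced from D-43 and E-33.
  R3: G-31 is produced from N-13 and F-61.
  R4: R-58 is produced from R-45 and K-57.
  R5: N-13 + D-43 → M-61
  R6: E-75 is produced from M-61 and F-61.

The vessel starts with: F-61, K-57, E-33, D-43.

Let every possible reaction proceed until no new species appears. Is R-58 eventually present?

R-58 would need R-45 and K-57 (R4), but R-45 never forms.

No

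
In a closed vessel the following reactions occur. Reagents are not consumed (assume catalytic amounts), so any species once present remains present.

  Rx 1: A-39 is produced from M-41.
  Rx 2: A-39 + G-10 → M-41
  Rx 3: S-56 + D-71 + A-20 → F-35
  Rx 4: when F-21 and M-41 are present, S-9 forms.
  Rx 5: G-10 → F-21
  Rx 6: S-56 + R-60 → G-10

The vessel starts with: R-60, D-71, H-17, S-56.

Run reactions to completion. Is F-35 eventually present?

F-35 would need S-56, D-71, and A-20 (Rx 3), but A-20 never forms.

No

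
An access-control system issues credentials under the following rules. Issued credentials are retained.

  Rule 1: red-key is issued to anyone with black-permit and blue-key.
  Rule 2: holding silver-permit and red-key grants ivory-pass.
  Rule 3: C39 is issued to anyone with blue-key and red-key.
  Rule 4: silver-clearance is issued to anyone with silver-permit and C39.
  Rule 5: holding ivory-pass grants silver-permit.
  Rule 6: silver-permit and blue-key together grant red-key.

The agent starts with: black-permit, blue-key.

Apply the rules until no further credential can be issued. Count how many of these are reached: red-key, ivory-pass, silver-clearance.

Holding black-permit and blue-key grants red-key (Rule 1).
red-key: reached.
ivory-pass would need silver-permit and red-key (Rule 2), but silver-permit is never granted.
silver-clearance would need silver-permit and C39 (Rule 4), but silver-permit is never granted.
Reached: red-key — 1 of the 3.

1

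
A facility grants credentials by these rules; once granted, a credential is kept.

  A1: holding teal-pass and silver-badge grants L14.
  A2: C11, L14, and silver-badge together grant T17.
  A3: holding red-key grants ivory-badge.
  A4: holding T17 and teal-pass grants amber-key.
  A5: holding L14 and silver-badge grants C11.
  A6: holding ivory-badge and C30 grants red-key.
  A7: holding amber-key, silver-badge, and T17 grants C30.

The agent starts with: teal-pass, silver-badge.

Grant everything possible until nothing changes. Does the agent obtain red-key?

No

red-key would need ivory-badge and C30 (A6), but ivory-badge is never granted.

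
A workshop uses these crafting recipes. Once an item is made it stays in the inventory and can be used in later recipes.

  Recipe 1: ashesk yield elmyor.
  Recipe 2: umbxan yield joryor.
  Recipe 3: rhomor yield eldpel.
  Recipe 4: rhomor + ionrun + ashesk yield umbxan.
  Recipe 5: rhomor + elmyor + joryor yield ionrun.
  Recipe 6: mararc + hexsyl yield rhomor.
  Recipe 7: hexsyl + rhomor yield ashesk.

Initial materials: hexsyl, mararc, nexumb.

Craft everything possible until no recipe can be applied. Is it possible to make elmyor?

Yes

Using Recipe 6, mararc and hexsyl make rhomor.
Using Recipe 7, hexsyl and rhomor make ashesk.
Using Recipe 1, ashesk makes elmyor.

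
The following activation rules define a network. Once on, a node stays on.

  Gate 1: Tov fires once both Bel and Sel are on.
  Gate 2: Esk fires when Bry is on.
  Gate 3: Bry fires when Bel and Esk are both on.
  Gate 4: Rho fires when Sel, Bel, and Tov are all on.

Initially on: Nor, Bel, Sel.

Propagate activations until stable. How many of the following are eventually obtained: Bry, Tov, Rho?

2

Gate 1: Bel and Sel on → Tov on.
Sel, Bel, and Tov are on, so Rho fires (Gate 4).
Bry would need Bel and Esk (Gate 3), but Esk never turns on.
Tov: reached.
Rho: reached.
Reached: Tov and Rho — 2 of the 3.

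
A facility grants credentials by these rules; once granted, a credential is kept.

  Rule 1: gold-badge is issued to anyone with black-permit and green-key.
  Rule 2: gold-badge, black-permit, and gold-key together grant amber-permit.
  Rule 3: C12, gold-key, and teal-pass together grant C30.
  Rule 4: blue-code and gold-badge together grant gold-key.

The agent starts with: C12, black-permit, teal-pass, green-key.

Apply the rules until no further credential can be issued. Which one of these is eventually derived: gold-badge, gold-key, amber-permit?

Holding black-permit and green-key grants gold-badge (Rule 1).
amber-permit would need gold-badge, black-permit, and gold-key (Rule 2), but gold-key is never granted. gold-key would need blue-code and gold-badge (Rule 4), but blue-code is never granted.

gold-badge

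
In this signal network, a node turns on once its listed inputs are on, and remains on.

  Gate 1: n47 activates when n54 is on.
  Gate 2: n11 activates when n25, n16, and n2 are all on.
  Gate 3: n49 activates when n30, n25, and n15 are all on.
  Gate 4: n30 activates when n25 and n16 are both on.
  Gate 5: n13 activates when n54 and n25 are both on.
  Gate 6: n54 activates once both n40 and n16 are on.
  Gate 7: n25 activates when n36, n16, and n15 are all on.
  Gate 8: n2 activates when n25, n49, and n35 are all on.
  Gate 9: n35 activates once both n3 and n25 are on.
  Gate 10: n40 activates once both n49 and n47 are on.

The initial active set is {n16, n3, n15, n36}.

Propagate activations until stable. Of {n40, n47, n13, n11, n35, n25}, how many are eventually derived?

3

n36, n16, and n15 are on, so n25 activates (Gate 7).
Gate 9: n3 and n25 on → n35 on.
Gate 4: n25 and n16 on → n30 on.
n30, n25, and n15 are on, so n49 activates (Gate 3).
n25, n49, and n35 are on, so n2 activates (Gate 8).
Gate 2: n25, n16, and n2 on → n11 on.
n40 would need n49 and n47 (Gate 10), but n47 never turns on.
n47 would need n54 (Gate 1), but n54 never turns on.
n13 would need n54 and n25 (Gate 5), but n54 never turns on.
n11: reached.
n35: reached.
n25: reached.
Reached: n11, n35, and n25 — 3 of the 6.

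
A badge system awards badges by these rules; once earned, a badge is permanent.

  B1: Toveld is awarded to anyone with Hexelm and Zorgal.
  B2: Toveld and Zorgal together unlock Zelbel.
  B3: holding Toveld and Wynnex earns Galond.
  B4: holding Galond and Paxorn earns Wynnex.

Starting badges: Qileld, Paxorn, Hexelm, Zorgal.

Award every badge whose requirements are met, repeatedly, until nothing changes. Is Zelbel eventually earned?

With Hexelm and Zorgal, Toveld is earned (B1).
With Toveld and Zorgal, Zelbel is earned (B2).

Yes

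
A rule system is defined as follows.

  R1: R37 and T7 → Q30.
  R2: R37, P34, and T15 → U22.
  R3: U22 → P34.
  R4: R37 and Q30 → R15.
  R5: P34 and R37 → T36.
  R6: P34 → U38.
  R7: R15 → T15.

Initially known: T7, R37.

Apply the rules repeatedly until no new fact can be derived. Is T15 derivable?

Yes

R37 and T7 hold, so Q30 follows (R1).
From R37 and Q30, R4 gives R15.
R15 holds, so T15 follows (R7).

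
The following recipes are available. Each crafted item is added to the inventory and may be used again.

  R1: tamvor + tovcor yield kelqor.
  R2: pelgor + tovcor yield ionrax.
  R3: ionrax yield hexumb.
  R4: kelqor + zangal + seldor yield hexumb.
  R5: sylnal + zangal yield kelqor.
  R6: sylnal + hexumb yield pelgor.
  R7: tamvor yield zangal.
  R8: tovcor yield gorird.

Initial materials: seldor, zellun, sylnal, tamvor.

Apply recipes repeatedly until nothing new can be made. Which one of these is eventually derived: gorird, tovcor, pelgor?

pelgor

Using R7, tamvor makes zangal.
Using R5, sylnal and zangal make kelqor.
Using R4, kelqor, zangal, and seldor make hexumb.
Using R6, sylnal and hexumb make pelgor.
No rule produces tovcor, and it is not given. gorird would need tovcor (R8), but tovcor is never obtained.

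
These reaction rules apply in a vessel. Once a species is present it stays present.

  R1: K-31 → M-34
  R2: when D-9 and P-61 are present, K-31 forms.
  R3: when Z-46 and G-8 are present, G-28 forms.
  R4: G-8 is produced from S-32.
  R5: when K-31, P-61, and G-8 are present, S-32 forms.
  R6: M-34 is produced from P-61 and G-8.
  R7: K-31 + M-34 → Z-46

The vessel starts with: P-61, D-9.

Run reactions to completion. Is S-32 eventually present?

No

S-32 would need K-31, P-61, and G-8 (R5), but G-8 never forms.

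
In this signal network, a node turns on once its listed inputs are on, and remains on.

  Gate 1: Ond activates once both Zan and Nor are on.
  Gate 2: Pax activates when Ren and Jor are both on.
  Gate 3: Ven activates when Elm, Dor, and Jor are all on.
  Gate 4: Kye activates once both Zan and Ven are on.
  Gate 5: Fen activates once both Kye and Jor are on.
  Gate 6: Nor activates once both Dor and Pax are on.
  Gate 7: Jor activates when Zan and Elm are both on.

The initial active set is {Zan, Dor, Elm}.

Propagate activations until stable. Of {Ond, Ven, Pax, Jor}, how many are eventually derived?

2

Zan and Elm are on, so Jor activates (Gate 7).
Gate 3: Elm, Dor, and Jor on → Ven on.
Ond would need Zan and Nor (Gate 1), but Nor never turns on.
Ven: reached.
Pax would need Ren and Jor (Gate 2), but Ren never turns on.
Jor: reached.
Reached: Ven and Jor — 2 of the 4.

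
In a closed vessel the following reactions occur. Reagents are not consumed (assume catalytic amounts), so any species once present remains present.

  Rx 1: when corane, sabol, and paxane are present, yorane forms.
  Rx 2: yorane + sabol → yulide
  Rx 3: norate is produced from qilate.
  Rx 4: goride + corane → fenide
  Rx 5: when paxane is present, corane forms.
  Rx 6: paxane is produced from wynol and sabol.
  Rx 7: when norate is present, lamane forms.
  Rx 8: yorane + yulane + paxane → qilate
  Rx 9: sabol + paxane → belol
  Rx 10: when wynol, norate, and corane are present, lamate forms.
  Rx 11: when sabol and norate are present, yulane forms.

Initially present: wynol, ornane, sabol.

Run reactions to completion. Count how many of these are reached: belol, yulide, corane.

wynol and sabol present → paxane forms (Rx 6).
sabol and paxane present → belol forms (Rx 9).
paxane present → corane forms (Rx 5).
corane, sabol, and paxane present → yorane forms (Rx 1).
yorane and sabol present → yulide forms (Rx 2).
belol: reached.
yulide: reached.
corane: reached.
All 3 are reached.

3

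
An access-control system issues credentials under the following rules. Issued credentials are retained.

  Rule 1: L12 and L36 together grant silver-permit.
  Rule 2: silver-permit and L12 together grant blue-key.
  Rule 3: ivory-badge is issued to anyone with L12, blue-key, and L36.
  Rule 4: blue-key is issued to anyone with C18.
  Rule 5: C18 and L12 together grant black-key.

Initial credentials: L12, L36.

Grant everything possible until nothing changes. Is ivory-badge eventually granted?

Holding L12 and L36 grants silver-permit (Rule 1).
Holding silver-permit and L12 grants blue-key (Rule 2).
Holding L12, blue-key, and L36 grants ivory-badge (Rule 3).

Yes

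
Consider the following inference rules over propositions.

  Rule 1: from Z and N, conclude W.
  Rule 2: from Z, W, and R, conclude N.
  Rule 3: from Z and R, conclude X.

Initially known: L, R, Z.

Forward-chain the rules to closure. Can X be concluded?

From Z and R, Rule 3 gives X.

Yes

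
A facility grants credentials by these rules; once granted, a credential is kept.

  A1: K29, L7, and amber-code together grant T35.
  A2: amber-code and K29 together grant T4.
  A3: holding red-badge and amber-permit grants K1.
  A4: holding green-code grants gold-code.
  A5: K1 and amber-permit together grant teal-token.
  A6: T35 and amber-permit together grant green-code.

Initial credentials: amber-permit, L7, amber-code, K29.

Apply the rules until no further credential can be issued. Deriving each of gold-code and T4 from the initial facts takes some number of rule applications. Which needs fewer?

T4

T4: Holding amber-code and K29 grants T4 (A2). [1 rule application]
gold-code: Holding K29, L7, and amber-code grants T35 (A1). Holding T35 and amber-permit grants green-code (A6). Holding green-code grants gold-code (A4). [3 rule applications]
T4 needs fewer.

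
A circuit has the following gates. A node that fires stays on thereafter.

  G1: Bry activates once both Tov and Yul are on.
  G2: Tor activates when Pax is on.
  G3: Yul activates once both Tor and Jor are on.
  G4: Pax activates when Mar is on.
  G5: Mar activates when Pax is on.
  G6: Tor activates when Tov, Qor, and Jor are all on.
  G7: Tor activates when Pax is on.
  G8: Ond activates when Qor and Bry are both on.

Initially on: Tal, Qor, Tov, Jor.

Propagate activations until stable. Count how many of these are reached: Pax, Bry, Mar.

1

Tov, Qor, and Jor are on, so Tor activates (G6).
G3: Tor and Jor on → Yul on.
G1: Tov and Yul on → Bry on.
Pax would need Mar (G4), but Mar never turns on.
Bry: reached.
Mar would need Pax (G5), but Pax never turns on.
Reached: Bry — 1 of the 3.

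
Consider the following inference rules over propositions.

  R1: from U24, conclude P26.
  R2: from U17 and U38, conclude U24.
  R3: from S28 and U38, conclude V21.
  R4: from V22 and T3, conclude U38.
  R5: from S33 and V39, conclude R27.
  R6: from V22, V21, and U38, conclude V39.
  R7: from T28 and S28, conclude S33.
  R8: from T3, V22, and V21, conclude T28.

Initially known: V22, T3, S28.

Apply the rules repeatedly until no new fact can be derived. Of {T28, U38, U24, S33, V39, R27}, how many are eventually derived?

5

V22 and T3 hold, so U38 follows (R4).
S28 and U38 hold, so V21 follows (R3).
From T3, V22, and V21, R8 gives T28.
V22, V21, and U38 hold, so V39 follows (R6).
T28 and S28 hold, so S33 follows (R7).
From S33 and V39, R5 gives R27.
T28: reached.
U38: reached.
U24 would need U17 and U38 (R2), but U17 is never established.
S33: reached.
V39: reached.
R27: reached.
Reached: T28, U38, S33, V39, and R27 — 5 of the 6.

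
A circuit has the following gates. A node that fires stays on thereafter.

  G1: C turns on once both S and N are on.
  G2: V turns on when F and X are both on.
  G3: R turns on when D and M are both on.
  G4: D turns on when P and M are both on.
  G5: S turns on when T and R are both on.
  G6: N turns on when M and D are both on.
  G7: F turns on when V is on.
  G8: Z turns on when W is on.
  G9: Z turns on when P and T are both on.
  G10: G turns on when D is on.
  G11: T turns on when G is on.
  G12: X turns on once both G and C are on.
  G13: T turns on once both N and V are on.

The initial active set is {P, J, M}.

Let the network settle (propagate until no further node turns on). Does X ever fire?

Yes

P and M are on, so D turns on (G4).
M and D are on, so N turns on (G6).
G3: D and M on → R on.
D is on, so G turns on (G10).
G is on, so T turns on (G11).
T and R are on, so S turns on (G5).
S and N are on, so C turns on (G1).
G12: G and C on → X on.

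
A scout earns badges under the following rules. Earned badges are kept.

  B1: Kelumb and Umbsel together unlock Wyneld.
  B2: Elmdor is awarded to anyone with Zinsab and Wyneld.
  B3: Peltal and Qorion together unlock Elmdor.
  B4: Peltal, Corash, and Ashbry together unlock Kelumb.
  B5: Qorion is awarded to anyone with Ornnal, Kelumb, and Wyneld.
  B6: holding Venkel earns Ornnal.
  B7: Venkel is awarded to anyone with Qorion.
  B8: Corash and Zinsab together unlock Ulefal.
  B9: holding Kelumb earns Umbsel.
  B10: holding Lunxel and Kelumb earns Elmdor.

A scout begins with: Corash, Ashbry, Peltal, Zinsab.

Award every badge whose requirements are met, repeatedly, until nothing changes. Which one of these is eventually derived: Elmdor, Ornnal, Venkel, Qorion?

Elmdor

With Peltal, Corash, and Ashbry, Kelumb is earned (B4).
With Kelumb, Umbsel is earned (B9).
With Kelumb and Umbsel, Wyneld is earned (B1).
With Zinsab and Wyneld, Elmdor is earned (B2).
Ornnal would need Venkel (B6), but Venkel is never earned. Venkel would need Qorion (B7), but Qorion is never earned. Qorion would need Ornnal, Kelumb, and Wyneld (B5), but Ornnal is never earned.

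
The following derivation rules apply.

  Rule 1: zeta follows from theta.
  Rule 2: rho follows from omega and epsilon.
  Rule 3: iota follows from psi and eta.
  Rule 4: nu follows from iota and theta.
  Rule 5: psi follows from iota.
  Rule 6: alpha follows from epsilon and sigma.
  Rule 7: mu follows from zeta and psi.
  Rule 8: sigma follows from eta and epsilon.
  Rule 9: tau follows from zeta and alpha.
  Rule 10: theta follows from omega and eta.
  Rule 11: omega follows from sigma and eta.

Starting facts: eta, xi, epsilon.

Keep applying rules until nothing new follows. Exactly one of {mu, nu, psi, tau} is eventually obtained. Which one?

tau

eta and epsilon hold, so sigma follows (Rule 8).
From epsilon and sigma, Rule 6 gives alpha.
sigma and eta hold, so omega follows (Rule 11).
From omega and eta, Rule 10 gives theta.
From theta, Rule 1 gives zeta.
From zeta and alpha, Rule 9 gives tau.
nu would need iota and theta (Rule 4), but iota is never established. psi would need iota (Rule 5), but iota is never established. mu would need zeta and psi (Rule 7), but psi is never established.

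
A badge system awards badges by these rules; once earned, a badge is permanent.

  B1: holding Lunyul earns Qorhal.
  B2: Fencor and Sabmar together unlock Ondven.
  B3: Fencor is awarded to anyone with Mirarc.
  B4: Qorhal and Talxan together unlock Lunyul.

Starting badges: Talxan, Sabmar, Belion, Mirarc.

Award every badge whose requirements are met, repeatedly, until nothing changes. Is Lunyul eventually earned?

No

Lunyul would need Qorhal and Talxan (B4), but Qorhal is never earned.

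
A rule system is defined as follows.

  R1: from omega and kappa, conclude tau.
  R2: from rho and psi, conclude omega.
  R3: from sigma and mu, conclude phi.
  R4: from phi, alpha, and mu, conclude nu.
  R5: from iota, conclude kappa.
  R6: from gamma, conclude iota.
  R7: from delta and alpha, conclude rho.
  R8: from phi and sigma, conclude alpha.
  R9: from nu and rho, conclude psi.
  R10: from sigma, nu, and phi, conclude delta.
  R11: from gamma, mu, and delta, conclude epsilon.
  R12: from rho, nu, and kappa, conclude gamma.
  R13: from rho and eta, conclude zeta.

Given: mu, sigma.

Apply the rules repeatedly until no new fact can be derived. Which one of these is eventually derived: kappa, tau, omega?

omega

sigma and mu hold, so phi follows (R3).
From phi and sigma, R8 gives alpha.
From phi, alpha, and mu, R4 gives nu.
From sigma, nu, and phi, R10 gives delta.
delta and alpha hold, so rho follows (R7).
From nu and rho, R9 gives psi.
rho and psi hold, so omega follows (R2).
tau would need omega and kappa (R1), but kappa is never established. kappa would need iota (R5), but iota is never established.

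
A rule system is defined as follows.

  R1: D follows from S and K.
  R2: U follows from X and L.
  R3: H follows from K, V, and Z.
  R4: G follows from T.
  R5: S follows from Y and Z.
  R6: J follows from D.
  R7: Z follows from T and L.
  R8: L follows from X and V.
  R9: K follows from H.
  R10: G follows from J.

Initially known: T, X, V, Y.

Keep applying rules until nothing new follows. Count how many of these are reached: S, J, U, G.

From T, R4 gives G.
From X and V, R8 gives L.
X and L hold, so U follows (R2).
T and L hold, so Z follows (R7).
Y and Z hold, so S follows (R5).
S: reached.
J would need D (R6), but D is never established.
U: reached.
G: reached.
Reached: S, U, and G — 3 of the 4.

3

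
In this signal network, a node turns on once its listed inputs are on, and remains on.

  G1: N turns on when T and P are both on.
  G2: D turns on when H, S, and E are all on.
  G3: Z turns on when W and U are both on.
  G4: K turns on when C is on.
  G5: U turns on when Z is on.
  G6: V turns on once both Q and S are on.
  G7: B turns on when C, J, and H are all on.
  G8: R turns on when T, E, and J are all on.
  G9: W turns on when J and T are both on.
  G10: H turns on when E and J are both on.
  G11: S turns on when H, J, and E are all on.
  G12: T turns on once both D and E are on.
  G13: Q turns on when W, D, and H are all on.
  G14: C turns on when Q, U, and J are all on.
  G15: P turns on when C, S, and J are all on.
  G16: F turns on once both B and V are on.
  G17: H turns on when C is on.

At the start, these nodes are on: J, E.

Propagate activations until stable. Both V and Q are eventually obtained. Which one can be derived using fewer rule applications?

Q

Q: G10: E and J on → H on. G11: H, J, and E on → S on. G2: H, S, and E on → D on. G12: D and E on → T on. G9: J and T on → W on. W, D, and H are on, so Q turns on (G13). [6 rule applications]
V: E and J are on, so H turns on (G10). H, J, and E are on, so S turns on (G11). G2: H, S, and E on → D on. G12: D and E on → T on. G9: J and T on → W on. G13: W, D, and H on → Q on. G6: Q and S on → V on. [7 rule applications]
Q needs fewer.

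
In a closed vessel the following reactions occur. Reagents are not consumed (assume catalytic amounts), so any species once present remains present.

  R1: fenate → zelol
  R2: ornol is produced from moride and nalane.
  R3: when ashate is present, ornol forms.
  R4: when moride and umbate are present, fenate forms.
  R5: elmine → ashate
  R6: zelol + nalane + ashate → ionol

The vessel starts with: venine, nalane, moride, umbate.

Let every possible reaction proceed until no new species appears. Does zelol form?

moride and umbate present → fenate forms (R4).
fenate present → zelol forms (R1).

Yes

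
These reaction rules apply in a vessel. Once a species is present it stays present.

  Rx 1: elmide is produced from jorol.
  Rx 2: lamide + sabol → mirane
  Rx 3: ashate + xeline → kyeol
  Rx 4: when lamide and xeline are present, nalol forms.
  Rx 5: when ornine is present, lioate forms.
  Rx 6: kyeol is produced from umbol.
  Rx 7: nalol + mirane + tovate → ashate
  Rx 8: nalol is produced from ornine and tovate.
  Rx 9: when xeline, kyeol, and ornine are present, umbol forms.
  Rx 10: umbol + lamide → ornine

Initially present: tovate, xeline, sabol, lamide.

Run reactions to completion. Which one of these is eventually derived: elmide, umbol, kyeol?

kyeol

lamide and sabol present → mirane forms (Rx 2).
lamide and xeline present → nalol forms (Rx 4).
nalol, mirane, and tovate present → ashate forms (Rx 7).
ashate and xeline present → kyeol forms (Rx 3).
umbol would need xeline, kyeol, and ornine (Rx 9), but ornine never forms. elmide would need jorol (Rx 1), but jorol never forms.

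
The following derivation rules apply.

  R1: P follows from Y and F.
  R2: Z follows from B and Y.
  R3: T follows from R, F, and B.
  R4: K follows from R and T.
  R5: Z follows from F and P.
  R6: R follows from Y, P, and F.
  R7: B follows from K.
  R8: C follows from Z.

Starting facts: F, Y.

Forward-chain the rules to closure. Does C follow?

Yes

From Y and F, R1 gives P.
From F and P, R5 gives Z.
Z holds, so C follows (R8).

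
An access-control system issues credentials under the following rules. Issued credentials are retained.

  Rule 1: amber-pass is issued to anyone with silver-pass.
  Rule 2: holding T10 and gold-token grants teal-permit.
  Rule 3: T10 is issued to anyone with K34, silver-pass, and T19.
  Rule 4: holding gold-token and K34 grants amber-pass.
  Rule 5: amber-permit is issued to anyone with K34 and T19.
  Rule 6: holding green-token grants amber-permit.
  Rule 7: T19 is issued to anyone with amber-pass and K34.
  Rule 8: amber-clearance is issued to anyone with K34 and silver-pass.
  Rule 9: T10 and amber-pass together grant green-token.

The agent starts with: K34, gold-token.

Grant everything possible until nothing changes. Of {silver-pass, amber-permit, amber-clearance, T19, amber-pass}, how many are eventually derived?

Holding gold-token and K34 grants amber-pass (Rule 4).
Holding amber-pass and K34 grants T19 (Rule 7).
Holding K34 and T19 grants amber-permit (Rule 5).
No rule produces silver-pass, and it is not given.
amber-permit: reached.
amber-clearance would need K34 and silver-pass (Rule 8), but silver-pass is never granted.
T19: reached.
amber-pass: reached.
Reached: amber-permit, T19, and amber-pass — 3 of the 5.

3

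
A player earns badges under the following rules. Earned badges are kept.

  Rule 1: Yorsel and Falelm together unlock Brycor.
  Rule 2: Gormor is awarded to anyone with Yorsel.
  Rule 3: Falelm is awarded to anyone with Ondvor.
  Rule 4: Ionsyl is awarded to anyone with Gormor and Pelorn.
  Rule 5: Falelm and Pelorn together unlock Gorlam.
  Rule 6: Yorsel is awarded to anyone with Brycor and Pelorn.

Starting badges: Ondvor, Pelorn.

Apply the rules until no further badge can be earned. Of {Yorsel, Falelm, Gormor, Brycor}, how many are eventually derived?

1

With Ondvor, Falelm is earned (Rule 3).
Yorsel would need Brycor and Pelorn (Rule 6), but Brycor is never earned.
Falelm: reached.
Gormor would need Yorsel (Rule 2), but Yorsel is never earned.
Brycor would need Yorsel and Falelm (Rule 1), but Yorsel is never earned.
Reached: Falelm — 1 of the 4.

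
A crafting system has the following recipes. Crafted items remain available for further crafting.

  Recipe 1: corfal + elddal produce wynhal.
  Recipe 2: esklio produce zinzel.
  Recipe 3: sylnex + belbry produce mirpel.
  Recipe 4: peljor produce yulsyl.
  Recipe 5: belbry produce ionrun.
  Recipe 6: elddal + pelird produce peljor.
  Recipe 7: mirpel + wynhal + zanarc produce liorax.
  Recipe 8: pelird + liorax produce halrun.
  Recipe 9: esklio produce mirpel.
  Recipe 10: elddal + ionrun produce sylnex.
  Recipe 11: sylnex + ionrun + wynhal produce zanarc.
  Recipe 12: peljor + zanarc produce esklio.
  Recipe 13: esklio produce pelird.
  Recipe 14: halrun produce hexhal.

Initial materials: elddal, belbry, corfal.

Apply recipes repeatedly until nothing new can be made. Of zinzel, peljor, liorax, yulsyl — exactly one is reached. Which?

liorax

Using Recipe 5, belbry makes ionrun.
corfal + elddal → wynhal (Recipe 1).
elddal + ionrun → sylnex (Recipe 10).
sylnex + ionrun + wynhal → zanarc (Recipe 11).
sylnex + belbry → mirpel (Recipe 3).
Using Recipe 7, mirpel, wynhal, and zanarc make liorax.
peljor would need elddal and pelird (Recipe 6), but pelird is never obtained. zinzel would need esklio (Recipe 2), but esklio is never obtained. yulsyl would need peljor (Recipe 4), but peljor is never obtained.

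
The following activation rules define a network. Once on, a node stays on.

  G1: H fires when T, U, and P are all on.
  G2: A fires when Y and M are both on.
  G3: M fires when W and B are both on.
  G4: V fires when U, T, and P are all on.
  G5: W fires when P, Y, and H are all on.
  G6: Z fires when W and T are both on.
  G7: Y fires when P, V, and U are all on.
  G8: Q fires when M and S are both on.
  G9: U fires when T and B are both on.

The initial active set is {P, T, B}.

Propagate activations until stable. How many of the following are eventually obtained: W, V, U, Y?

G9: T and B on → U on.
U, T, and P are on, so V fires (G4).
G1: T, U, and P on → H on.
P, V, and U are on, so Y fires (G7).
G5: P, Y, and H on → W on.
W: reached.
V: reached.
U: reached.
Y: reached.
All 4 are reached.

4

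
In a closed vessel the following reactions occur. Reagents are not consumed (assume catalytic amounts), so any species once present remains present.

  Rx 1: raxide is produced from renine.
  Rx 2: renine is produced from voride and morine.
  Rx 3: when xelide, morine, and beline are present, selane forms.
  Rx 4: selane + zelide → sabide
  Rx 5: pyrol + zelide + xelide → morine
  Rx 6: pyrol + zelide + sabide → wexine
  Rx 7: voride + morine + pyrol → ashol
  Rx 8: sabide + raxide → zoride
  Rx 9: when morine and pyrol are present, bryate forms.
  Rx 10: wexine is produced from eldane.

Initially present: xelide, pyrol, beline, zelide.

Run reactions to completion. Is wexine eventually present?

pyrol, zelide, and xelide present → morine forms (Rx 5).
xelide, morine, and beline present → selane forms (Rx 3).
selane and zelide present → sabide forms (Rx 4).
pyrol, zelide, and sabide present → wexine forms (Rx 6).

Yes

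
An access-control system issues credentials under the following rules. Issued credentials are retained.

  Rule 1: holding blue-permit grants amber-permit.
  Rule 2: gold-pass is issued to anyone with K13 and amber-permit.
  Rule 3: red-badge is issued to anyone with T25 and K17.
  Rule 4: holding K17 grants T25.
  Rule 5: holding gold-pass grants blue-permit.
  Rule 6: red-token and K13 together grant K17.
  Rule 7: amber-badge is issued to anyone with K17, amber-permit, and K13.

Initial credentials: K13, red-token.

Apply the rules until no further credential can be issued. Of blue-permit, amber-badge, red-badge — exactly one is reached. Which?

red-badge

Holding red-token and K13 grants K17 (Rule 6).
Holding K17 grants T25 (Rule 4).
Holding T25 and K17 grants red-badge (Rule 3).
blue-permit would need gold-pass (Rule 5), but gold-pass is never granted. amber-badge would need K17, amber-permit, and K13 (Rule 7), but amber-permit is never granted.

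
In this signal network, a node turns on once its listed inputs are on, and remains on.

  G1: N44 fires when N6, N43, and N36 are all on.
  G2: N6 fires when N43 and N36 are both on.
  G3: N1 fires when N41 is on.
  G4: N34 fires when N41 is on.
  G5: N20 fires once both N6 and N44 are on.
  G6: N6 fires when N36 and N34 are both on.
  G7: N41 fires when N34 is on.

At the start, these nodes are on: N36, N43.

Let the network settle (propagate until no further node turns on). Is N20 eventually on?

Yes

G2: N43 and N36 on → N6 on.
N6, N43, and N36 are on, so N44 fires (G1).
G5: N6 and N44 on → N20 on.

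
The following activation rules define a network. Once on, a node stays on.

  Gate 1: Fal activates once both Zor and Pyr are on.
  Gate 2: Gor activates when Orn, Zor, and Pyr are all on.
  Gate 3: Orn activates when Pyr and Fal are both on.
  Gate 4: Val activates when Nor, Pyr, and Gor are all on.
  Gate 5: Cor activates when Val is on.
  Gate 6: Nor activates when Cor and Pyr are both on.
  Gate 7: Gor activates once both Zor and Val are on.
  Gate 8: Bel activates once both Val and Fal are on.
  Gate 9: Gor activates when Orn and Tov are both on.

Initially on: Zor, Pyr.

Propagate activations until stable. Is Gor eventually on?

Yes

Gate 1: Zor and Pyr on → Fal on.
Pyr and Fal are on, so Orn activates (Gate 3).
Gate 2: Orn, Zor, and Pyr on → Gor on.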